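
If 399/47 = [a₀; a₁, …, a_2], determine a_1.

Run the Euclidean algorithm, recording each quotient:
399 ÷ 47 → quotient 8, remainder 23
47 ÷ 23 → quotient 2, remainder 1

2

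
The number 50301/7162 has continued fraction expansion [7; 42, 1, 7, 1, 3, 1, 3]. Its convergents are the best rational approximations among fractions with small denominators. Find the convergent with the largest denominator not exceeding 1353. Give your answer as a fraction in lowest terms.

List convergents until the denominator exceeds the bound:
a_0 = 7: 7/1  (≤ bound)
a_1 = 42: 295/42  (≤ bound)
a_2 = 1: 302/43  (≤ bound)
a_3 = 7: 2409/343  (≤ bound)
a_4 = 1: 2711/386  (≤ bound)
a_5 = 3: 10542/1501  (> 1353, stop)

2711/386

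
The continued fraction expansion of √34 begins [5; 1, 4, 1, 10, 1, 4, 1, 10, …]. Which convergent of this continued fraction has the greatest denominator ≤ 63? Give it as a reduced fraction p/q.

35/6

List convergents until the denominator exceeds the bound:
a_0 = 5: 5/1  (≤ bound)
a_1 = 1: 6/1  (≤ bound)
a_2 = 4: 29/5  (≤ bound)
a_3 = 1: 35/6  (≤ bound)
a_4 = 10: 379/65  (> 63, stop)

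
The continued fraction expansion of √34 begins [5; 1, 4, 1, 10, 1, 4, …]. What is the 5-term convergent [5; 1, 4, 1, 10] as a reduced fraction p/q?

379/65

a_0 = 5: 5/1
a_1 = 1: 6/1
a_2 = 4: 29/5
a_3 = 1: 35/6
a_4 = 10: 379/65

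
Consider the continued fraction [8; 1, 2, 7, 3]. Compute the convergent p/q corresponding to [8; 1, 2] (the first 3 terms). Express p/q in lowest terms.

Work from the innermost term outward:
Start with 2.
1 + 1/(2/1) = 1 + 1/2 = 3/2
8 + 1/(3/2) = 8 + 2/3 = 26/3

26/3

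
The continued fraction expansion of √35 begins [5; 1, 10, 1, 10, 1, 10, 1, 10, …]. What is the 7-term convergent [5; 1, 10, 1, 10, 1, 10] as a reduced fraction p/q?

Collapse the nested fraction from the inside out:
Start with 10.
1 + 1/(10/1) = 1 + 1/10 = 11/10
10 + 1/(11/10) = 10 + 10/11 = 120/11
1 + 1/(120/11) = 1 + 11/120 = 131/120
10 + 1/(131/120) = 10 + 120/131 = 1430/131
1 + 1/(1430/131) = 1 + 131/1430 = 1561/1430
5 + 1/(1561/1430) = 5 + 1430/1561 = 9235/1561

9235/1561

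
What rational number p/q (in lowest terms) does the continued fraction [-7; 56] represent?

-391/56

a_0 = -7: -7/1
a_1 = 56: -391/56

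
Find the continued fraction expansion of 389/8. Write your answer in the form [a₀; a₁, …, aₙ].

[48; 1, 1, 1, 2]

389 ÷ 8 → quotient 48, remainder 5
8 ÷ 5 → quotient 1, remainder 3
5 ÷ 3 → quotient 1, remainder 2
3 ÷ 2 → quotient 1, remainder 1
2 ÷ 1 → quotient 2, remainder 0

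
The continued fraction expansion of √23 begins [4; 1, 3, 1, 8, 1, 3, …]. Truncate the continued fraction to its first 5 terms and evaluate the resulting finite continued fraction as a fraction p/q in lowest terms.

211/44

a_0 = 4: 4/1
a_1 = 1: 5/1
a_2 = 3: 19/4
a_3 = 1: 24/5
a_4 = 8: 211/44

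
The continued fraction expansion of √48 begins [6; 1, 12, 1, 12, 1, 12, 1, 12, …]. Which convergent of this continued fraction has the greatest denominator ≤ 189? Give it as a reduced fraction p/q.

1254/181

List convergents until the denominator exceeds the bound:
a_0 = 6: 6/1  (≤ bound)
a_1 = 1: 7/1  (≤ bound)
a_2 = 12: 90/13  (≤ bound)
a_3 = 1: 97/14  (≤ bound)
a_4 = 12: 1254/181  (≤ bound)
a_5 = 1: 1351/195  (> 189, stop)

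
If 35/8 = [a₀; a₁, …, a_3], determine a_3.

⌊35/8⌋ = 4, remainder 3
⌊8/3⌋ = 2, remainder 2
⌊3/2⌋ = 1, remainder 1
⌊2/1⌋ = 2, remainder 0

2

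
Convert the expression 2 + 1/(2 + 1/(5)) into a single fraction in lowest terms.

27/11

Collapse the nested fraction from the inside out:
Start with 5.
2 + 1/(5/1) = 2 + 1/5 = 11/5
2 + 1/(11/5) = 2 + 5/11 = 27/11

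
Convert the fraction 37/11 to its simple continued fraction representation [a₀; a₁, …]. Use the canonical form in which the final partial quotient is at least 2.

Repeatedly divide and take the remainder:
⌊37/11⌋ = 3, remainder 4
⌊11/4⌋ = 2, remainder 3
⌊4/3⌋ = 1, remainder 1
⌊3/1⌋ = 3, remainder 0

[3; 2, 1, 3]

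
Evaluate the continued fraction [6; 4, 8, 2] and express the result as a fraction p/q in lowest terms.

Build up convergents one term at a time:
a_0 = 6: 6/1
a_1 = 4: 25/4
a_2 = 8: 206/33
a_3 = 2: 437/70

437/70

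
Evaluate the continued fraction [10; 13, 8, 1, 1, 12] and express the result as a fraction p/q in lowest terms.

28153/2794

Build up convergents one term at a time:
a_0 = 10: 10/1
a_1 = 13: 131/13
a_2 = 8: 1058/105
a_3 = 1: 1189/118
a_4 = 1: 2247/223
a_5 = 12: 28153/2794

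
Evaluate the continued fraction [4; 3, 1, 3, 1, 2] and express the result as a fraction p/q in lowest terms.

226/53

Build up convergents one term at a time:
a_0 = 4: 4/1
a_1 = 3: 13/3
a_2 = 1: 17/4
a_3 = 3: 64/15
a_4 = 1: 81/19
a_5 = 2: 226/53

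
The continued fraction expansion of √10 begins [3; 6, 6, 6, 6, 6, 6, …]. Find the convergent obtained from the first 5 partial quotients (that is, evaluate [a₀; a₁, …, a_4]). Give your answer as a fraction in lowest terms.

4443/1405

a_0 = 3: 3/1
a_1 = 6: 19/6
a_2 = 6: 117/37
a_3 = 6: 721/228
a_4 = 6: 4443/1405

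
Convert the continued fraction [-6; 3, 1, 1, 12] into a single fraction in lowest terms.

-503/88

Start with 12.
1 + 1/(12/1) = 1 + 1/12 = 13/12
1 + 1/(13/12) = 1 + 12/13 = 25/13
3 + 1/(25/13) = 3 + 13/25 = 88/25
-6 + 1/(88/25) = -6 + 25/88 = -503/88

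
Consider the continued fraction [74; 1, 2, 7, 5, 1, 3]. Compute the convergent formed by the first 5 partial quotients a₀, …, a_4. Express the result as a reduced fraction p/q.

Start with 5.
7 + 1/(5/1) = 7 + 1/5 = 36/5
2 + 1/(36/5) = 2 + 5/36 = 77/36
1 + 1/(77/36) = 1 + 36/77 = 113/77
74 + 1/(113/77) = 74 + 77/113 = 8439/113

8439/113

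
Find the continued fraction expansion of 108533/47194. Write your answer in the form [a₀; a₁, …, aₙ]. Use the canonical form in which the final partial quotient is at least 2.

⌊108533/47194⌋ = 2, remainder 14145
⌊47194/14145⌋ = 3, remainder 4759
⌊14145/4759⌋ = 2, remainder 4627
⌊4759/4627⌋ = 1, remainder 132
⌊4627/132⌋ = 35, remainder 7
⌊132/7⌋ = 18, remainder 6
⌊7/6⌋ = 1, remainder 1
⌊6/1⌋ = 6, remainder 0

[2; 3, 2, 1, 35, 18, 1, 6]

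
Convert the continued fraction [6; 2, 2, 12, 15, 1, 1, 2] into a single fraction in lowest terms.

Collapse the nested fraction from the inside out:
Start with 2.
1 + 1/(2/1) = 1 + 1/2 = 3/2
1 + 1/(3/2) = 1 + 2/3 = 5/3
15 + 1/(5/3) = 15 + 3/5 = 78/5
12 + 1/(78/5) = 12 + 5/78 = 941/78
2 + 1/(941/78) = 2 + 78/941 = 1960/941
2 + 1/(1960/941) = 2 + 941/1960 = 4861/1960
6 + 1/(4861/1960) = 6 + 1960/4861 = 31126/4861

31126/4861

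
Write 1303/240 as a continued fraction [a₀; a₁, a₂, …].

[5; 2, 3, 34]

⌊1303/240⌋ = 5, remainder 103
⌊240/103⌋ = 2, remainder 34
⌊103/34⌋ = 3, remainder 1
⌊34/1⌋ = 34, remainder 0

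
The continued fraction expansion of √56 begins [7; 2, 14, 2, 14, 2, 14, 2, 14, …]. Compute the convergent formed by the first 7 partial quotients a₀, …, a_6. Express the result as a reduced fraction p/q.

194873/26041

a_0 = 7: 7/1
a_1 = 2: 15/2
a_2 = 14: 217/29
a_3 = 2: 449/60
a_4 = 14: 6503/869
a_5 = 2: 13455/1798
a_6 = 14: 194873/26041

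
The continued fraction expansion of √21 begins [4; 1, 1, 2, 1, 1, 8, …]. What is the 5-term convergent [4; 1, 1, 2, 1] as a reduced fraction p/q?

a_0 = 4: 4/1
a_1 = 1: 5/1
a_2 = 1: 9/2
a_3 = 2: 23/5
a_4 = 1: 32/7

32/7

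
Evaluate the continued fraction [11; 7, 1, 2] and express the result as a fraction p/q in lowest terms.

Starting at the tail and folding back:
Start with 2.
1 + 1/(2/1) = 1 + 1/2 = 3/2
7 + 1/(3/2) = 7 + 2/3 = 23/3
11 + 1/(23/3) = 11 + 3/23 = 256/23

256/23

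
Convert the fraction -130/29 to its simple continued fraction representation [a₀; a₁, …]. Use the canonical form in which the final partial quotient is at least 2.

[-5; 1, 1, 14]

Repeatedly divide and take the remainder:
⌊-130/29⌋ = -5, remainder 15
⌊29/15⌋ = 1, remainder 14
⌊15/14⌋ = 1, remainder 1
⌊14/1⌋ = 14, remainder 0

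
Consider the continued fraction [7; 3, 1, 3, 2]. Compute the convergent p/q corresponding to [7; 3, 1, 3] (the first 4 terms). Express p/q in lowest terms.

Start with 3.
1 + 1/(3/1) = 1 + 1/3 = 4/3
3 + 1/(4/3) = 3 + 3/4 = 15/4
7 + 1/(15/4) = 7 + 4/15 = 109/15

109/15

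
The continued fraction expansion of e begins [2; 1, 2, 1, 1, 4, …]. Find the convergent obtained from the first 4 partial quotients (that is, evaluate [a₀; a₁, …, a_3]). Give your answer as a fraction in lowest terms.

Start with 1.
2 + 1/(1/1) = 2 + 1/1 = 3/1
1 + 1/(3/1) = 1 + 1/3 = 4/3
2 + 1/(4/3) = 2 + 3/4 = 11/4

11/4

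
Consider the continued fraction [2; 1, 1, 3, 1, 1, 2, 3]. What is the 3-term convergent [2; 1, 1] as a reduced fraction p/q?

Start with 1.
1 + 1/(1/1) = 1 + 1/1 = 2/1
2 + 1/(2/1) = 2 + 1/2 = 5/2

5/2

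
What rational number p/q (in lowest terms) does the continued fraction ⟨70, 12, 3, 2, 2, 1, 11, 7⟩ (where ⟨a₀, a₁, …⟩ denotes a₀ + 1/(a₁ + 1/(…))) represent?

Compute successive convergents:
a_0 = 70: 70/1
a_1 = 12: 841/12
a_2 = 3: 2593/37
a_3 = 2: 6027/86
a_4 = 2: 14647/209
a_5 = 1: 20674/295
a_6 = 11: 242061/3454
a_7 = 7: 1715101/24473

1715101/24473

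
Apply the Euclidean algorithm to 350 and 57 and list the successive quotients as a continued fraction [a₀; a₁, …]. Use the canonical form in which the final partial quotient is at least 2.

Run the Euclidean algorithm, recording each quotient:
350 = 6·57 + 8, so a_0 = 6
57 = 7·8 + 1, so a_1 = 7
8 = 8·1 + 0, so a_2 = 8

[6; 7, 8]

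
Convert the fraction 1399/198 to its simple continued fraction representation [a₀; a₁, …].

Repeatedly divide and take the remainder:
⌊1399/198⌋ = 7, remainder 13
⌊198/13⌋ = 15, remainder 3
⌊13/3⌋ = 4, remainder 1
⌊3/1⌋ = 3, remainder 0

[7; 15, 4, 3]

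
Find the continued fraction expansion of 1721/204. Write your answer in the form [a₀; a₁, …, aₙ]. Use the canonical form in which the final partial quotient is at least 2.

Apply division with remainder until the remainder is 0:
⌊1721/204⌋ = 8, remainder 89
⌊204/89⌋ = 2, remainder 26
⌊89/26⌋ = 3, remainder 11
⌊26/11⌋ = 2, remainder 4
⌊11/4⌋ = 2, remainder 3
⌊4/3⌋ = 1, remainder 1
⌊3/1⌋ = 3, remainder 0

[8; 2, 3, 2, 2, 1, 3]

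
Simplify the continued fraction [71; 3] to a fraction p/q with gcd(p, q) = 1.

Collapse the nested fraction from the inside out:
Start with 3.
71 + 1/(3/1) = 71 + 1/3 = 214/3

214/3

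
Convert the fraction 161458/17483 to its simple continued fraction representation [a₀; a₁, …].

161458 = 9·17483 + 4111, so a_0 = 9
17483 = 4·4111 + 1039, so a_1 = 4
4111 = 3·1039 + 994, so a_2 = 3
1039 = 1·994 + 45, so a_3 = 1
994 = 22·45 + 4, so a_4 = 22
45 = 11·4 + 1, so a_5 = 11
4 = 4·1 + 0, so a_6 = 4

[9; 4, 3, 1, 22, 11, 4]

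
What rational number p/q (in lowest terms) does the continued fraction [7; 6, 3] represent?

136/19

Starting at the tail and folding back:
Start with 3.
6 + 1/(3/1) = 6 + 1/3 = 19/3
7 + 1/(19/3) = 7 + 3/19 = 136/19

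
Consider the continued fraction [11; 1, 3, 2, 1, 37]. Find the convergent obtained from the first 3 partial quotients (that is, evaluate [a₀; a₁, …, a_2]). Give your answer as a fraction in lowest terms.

Starting at the tail and folding back:
Start with 3.
1 + 1/(3/1) = 1 + 1/3 = 4/3
11 + 1/(4/3) = 11 + 3/4 = 47/4

47/4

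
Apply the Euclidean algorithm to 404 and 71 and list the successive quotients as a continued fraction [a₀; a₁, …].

[5; 1, 2, 4, 2, 2]

404 ÷ 71 → quotient 5, remainder 49
71 ÷ 49 → quotient 1, remainder 22
49 ÷ 22 → quotient 2, remainder 5
22 ÷ 5 → quotient 4, remainder 2
5 ÷ 2 → quotient 2, remainder 1
2 ÷ 1 → quotient 2, remainder 0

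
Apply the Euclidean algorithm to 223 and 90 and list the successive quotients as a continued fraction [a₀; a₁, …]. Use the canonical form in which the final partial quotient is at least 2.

⌊223/90⌋ = 2, remainder 43
⌊90/43⌋ = 2, remainder 4
⌊43/4⌋ = 10, remainder 3
⌊4/3⌋ = 1, remainder 1
⌊3/1⌋ = 3, remainder 0

[2; 2, 10, 1, 3]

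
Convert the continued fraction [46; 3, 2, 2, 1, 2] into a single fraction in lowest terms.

3009/65

a_0 = 46: 46/1
a_1 = 3: 139/3
a_2 = 2: 324/7
a_3 = 2: 787/17
a_4 = 1: 1111/24
a_5 = 2: 3009/65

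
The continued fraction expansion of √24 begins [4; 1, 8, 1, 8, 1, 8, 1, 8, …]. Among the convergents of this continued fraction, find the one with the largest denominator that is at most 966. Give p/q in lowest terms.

List convergents until the denominator exceeds the bound:
a_0 = 4: 4/1  (≤ bound)
a_1 = 1: 5/1  (≤ bound)
a_2 = 8: 44/9  (≤ bound)
a_3 = 1: 49/10  (≤ bound)
a_4 = 8: 436/89  (≤ bound)
a_5 = 1: 485/99  (≤ bound)
a_6 = 8: 4316/881  (≤ bound)
a_7 = 1: 4801/980  (> 966, stop)

4316/881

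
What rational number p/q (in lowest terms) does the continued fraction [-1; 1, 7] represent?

-1/8

Starting at the tail and folding back:
Start with 7.
1 + 1/(7/1) = 1 + 1/7 = 8/7
-1 + 1/(8/7) = -1 + 7/8 = -1/8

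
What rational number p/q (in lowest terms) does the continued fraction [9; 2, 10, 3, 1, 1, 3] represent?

5108/539

a_0 = 9: 9/1
a_1 = 2: 19/2
a_2 = 10: 199/21
a_3 = 3: 616/65
a_4 = 1: 815/86
a_5 = 1: 1431/151
a_6 = 3: 5108/539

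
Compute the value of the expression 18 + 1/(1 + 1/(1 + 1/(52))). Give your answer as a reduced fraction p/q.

Start with 52.
1 + 1/(52/1) = 1 + 1/52 = 53/52
1 + 1/(53/52) = 1 + 52/53 = 105/53
18 + 1/(105/53) = 18 + 53/105 = 1943/105

1943/105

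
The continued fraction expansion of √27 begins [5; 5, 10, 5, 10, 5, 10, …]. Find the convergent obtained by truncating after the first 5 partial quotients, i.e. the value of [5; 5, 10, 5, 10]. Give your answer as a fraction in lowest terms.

13775/2651

a_0 = 5: 5/1
a_1 = 5: 26/5
a_2 = 10: 265/51
a_3 = 5: 1351/260
a_4 = 10: 13775/2651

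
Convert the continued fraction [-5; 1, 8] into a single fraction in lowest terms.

-37/9

a_0 = -5: -5/1
a_1 = 1: -4/1
a_2 = 8: -37/9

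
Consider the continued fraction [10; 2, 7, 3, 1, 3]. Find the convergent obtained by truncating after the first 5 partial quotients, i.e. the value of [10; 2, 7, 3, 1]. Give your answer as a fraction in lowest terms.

Work from the innermost term outward:
Start with 1.
3 + 1/(1/1) = 3 + 1/1 = 4/1
7 + 1/(4/1) = 7 + 1/4 = 29/4
2 + 1/(29/4) = 2 + 4/29 = 62/29
10 + 1/(62/29) = 10 + 29/62 = 649/62

649/62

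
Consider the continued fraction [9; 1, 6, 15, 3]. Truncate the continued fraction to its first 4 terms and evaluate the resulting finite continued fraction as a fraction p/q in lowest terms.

Start with 15.
6 + 1/(15/1) = 6 + 1/15 = 91/15
1 + 1/(91/15) = 1 + 15/91 = 106/91
9 + 1/(106/91) = 9 + 91/106 = 1045/106

1045/106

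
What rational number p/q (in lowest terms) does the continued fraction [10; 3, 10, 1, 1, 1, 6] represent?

6803/659

Starting at the tail and folding back:
Start with 6.
1 + 1/(6/1) = 1 + 1/6 = 7/6
1 + 1/(7/6) = 1 + 6/7 = 13/7
1 + 1/(13/7) = 1 + 7/13 = 20/13
10 + 1/(20/13) = 10 + 13/20 = 213/20
3 + 1/(213/20) = 3 + 20/213 = 659/213
10 + 1/(659/213) = 10 + 213/659 = 6803/659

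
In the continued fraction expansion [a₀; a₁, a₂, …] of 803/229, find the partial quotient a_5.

2

803 = 3·229 + 116, so a_0 = 3
229 = 1·116 + 113, so a_1 = 1
116 = 1·113 + 3, so a_2 = 1
113 = 37·3 + 2, so a_3 = 37
3 = 1·2 + 1, so a_4 = 1
2 = 2·1 + 0, so a_5 = 2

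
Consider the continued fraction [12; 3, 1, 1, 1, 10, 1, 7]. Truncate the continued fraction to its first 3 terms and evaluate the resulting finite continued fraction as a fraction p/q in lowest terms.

49/4

Build up convergents one term at a time:
a_0 = 12: 12/1
a_1 = 3: 37/3
a_2 = 1: 49/4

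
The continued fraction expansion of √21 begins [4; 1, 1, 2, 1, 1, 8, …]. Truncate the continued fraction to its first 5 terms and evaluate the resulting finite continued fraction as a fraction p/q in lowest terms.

32/7

a_0 = 4: 4/1
a_1 = 1: 5/1
a_2 = 1: 9/2
a_3 = 2: 23/5
a_4 = 1: 32/7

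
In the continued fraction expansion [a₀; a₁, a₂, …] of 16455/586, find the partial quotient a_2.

2

Run the Euclidean algorithm, recording each quotient:
16455 = 28·586 + 47, so a_0 = 28
586 = 12·47 + 22, so a_1 = 12
47 = 2·22 + 3, so a_2 = 2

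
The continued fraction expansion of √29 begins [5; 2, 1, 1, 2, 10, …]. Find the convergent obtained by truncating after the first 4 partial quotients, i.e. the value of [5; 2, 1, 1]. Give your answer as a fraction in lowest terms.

27/5

a_0 = 5: 5/1
a_1 = 2: 11/2
a_2 = 1: 16/3
a_3 = 1: 27/5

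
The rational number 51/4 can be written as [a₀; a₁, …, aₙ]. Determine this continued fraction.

[12; 1, 3]

⌊51/4⌋ = 12, remainder 3
⌊4/3⌋ = 1, remainder 1
⌊3/1⌋ = 3, remainder 0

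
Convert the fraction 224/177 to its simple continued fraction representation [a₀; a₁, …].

⌊224/177⌋ = 1, remainder 47
⌊177/47⌋ = 3, remainder 36
⌊47/36⌋ = 1, remainder 11
⌊36/11⌋ = 3, remainder 3
⌊11/3⌋ = 3, remainder 2
⌊3/2⌋ = 1, remainder 1
⌊2/1⌋ = 2, remainder 0

[1; 3, 1, 3, 3, 1, 2]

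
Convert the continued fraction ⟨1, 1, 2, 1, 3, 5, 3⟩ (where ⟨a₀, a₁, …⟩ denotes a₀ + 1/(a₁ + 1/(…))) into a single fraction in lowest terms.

437/252

a_0 = 1: 1/1
a_1 = 1: 2/1
a_2 = 2: 5/3
a_3 = 1: 7/4
a_4 = 3: 26/15
a_5 = 5: 137/79
a_6 = 3: 437/252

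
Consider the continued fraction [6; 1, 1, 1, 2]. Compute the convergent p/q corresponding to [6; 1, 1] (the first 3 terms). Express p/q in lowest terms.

Start with 1.
1 + 1/(1/1) = 1 + 1/1 = 2/1
6 + 1/(2/1) = 6 + 1/2 = 13/2

13/2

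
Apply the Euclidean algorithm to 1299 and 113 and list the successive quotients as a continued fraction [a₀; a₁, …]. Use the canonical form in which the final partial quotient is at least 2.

1299 = 11·113 + 56, so a_0 = 11
113 = 2·56 + 1, so a_1 = 2
56 = 56·1 + 0, so a_2 = 56

[11; 2, 56]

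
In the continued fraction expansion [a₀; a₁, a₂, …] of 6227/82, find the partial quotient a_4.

Repeatedly divide and take the remainder:
6227 ÷ 82 → quotient 75, remainder 77
82 ÷ 77 → quotient 1, remainder 5
77 ÷ 5 → quotient 15, remainder 2
5 ÷ 2 → quotient 2, remainder 1
2 ÷ 1 → quotient 2, remainder 0

2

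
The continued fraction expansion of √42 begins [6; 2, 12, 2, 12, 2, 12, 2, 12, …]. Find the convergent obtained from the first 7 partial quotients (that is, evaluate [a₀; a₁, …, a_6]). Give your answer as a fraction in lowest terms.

109194/16849

a_0 = 6: 6/1
a_1 = 2: 13/2
a_2 = 12: 162/25
a_3 = 2: 337/52
a_4 = 12: 4206/649
a_5 = 2: 8749/1350
a_6 = 12: 109194/16849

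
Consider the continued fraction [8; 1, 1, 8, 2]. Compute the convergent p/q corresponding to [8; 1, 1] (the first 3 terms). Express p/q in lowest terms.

Start with 1.
1 + 1/(1/1) = 1 + 1/1 = 2/1
8 + 1/(2/1) = 8 + 1/2 = 17/2

17/2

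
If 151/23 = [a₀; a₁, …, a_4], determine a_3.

3

⌊151/23⌋ = 6, remainder 13
⌊23/13⌋ = 1, remainder 10
⌊13/10⌋ = 1, remainder 3
⌊10/3⌋ = 3, remainder 1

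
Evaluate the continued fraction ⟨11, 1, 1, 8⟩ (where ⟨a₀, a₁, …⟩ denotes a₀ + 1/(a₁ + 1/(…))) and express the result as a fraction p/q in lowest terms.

a_0 = 11: 11/1
a_1 = 1: 12/1
a_2 = 1: 23/2
a_3 = 8: 196/17

196/17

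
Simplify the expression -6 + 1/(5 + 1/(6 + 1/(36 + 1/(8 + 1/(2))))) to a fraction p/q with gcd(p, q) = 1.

Start with 2.
8 + 1/(2/1) = 8 + 1/2 = 17/2
36 + 1/(17/2) = 36 + 2/17 = 614/17
6 + 1/(614/17) = 6 + 17/614 = 3701/614
5 + 1/(3701/614) = 5 + 614/3701 = 19119/3701
-6 + 1/(19119/3701) = -6 + 3701/19119 = -111013/19119

-111013/19119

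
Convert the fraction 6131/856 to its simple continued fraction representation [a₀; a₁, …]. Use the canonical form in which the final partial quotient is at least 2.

[7; 6, 6, 3, 7]

⌊6131/856⌋ = 7, remainder 139
⌊856/139⌋ = 6, remainder 22
⌊139/22⌋ = 6, remainder 7
⌊22/7⌋ = 3, remainder 1
⌊7/1⌋ = 7, remainder 0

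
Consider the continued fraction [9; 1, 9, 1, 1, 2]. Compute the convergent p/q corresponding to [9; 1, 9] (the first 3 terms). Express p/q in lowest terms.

Starting at the tail and folding back:
Start with 9.
1 + 1/(9/1) = 1 + 1/9 = 10/9
9 + 1/(10/9) = 9 + 9/10 = 99/10

99/10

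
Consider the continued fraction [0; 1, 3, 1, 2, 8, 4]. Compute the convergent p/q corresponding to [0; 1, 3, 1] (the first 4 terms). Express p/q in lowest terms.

4/5

Collapse the nested fraction from the inside out:
Start with 1.
3 + 1/(1/1) = 3 + 1/1 = 4/1
1 + 1/(4/1) = 1 + 1/4 = 5/4
0 + 1/(5/4) = 0 + 4/5 = 4/5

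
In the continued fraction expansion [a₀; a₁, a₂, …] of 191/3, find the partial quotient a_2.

⌊191/3⌋ = 63, remainder 2
⌊3/2⌋ = 1, remainder 1
⌊2/1⌋ = 2, remainder 0

2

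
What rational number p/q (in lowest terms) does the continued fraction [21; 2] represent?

a_0 = 21: 21/1
a_1 = 2: 43/2

43/2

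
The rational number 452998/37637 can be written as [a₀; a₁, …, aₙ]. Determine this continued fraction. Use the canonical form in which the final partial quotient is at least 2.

[12; 27, 1, 3, 1, 12, 10, 2]

Repeatedly divide and take the remainder:
452998 ÷ 37637 → quotient 12, remainder 1354
37637 ÷ 1354 → quotient 27, remainder 1079
1354 ÷ 1079 → quotient 1, remainder 275
1079 ÷ 275 → quotient 3, remainder 254
275 ÷ 254 → quotient 1, remainder 21
254 ÷ 21 → quotient 12, remainder 2
21 ÷ 2 → quotient 10, remainder 1
2 ÷ 1 → quotient 2, remainder 0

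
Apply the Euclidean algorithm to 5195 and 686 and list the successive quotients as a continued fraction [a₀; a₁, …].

⌊5195/686⌋ = 7, remainder 393
⌊686/393⌋ = 1, remainder 293
⌊393/293⌋ = 1, remainder 100
⌊293/100⌋ = 2, remainder 93
⌊100/93⌋ = 1, remainder 7
⌊93/7⌋ = 13, remainder 2
⌊7/2⌋ = 3, remainder 1
⌊2/1⌋ = 2, remainder 0

[7; 1, 1, 2, 1, 13, 3, 2]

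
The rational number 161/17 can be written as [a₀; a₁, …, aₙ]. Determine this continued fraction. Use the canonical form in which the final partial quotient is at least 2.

161 ÷ 17 → quotient 9, remainder 8
17 ÷ 8 → quotient 2, remainder 1
8 ÷ 1 → quotient 8, remainder 0

[9; 2, 8]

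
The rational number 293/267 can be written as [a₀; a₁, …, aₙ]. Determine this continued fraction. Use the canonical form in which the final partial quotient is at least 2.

Run the Euclidean algorithm, recording each quotient:
293 ÷ 267 → quotient 1, remainder 26
267 ÷ 26 → quotient 10, remainder 7
26 ÷ 7 → quotient 3, remainder 5
7 ÷ 5 → quotient 1, remainder 2
5 ÷ 2 → quotient 2, remainder 1
2 ÷ 1 → quotient 2, remainder 0

[1; 10, 3, 1, 2, 2]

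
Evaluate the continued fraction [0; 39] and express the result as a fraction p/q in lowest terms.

a_0 = 0: 0/1
a_1 = 39: 1/39

1/39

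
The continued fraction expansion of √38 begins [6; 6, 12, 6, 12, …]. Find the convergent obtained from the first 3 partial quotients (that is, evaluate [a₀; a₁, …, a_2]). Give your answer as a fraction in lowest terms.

Work from the innermost term outward:
Start with 12.
6 + 1/(12/1) = 6 + 1/12 = 73/12
6 + 1/(73/12) = 6 + 12/73 = 450/73

450/73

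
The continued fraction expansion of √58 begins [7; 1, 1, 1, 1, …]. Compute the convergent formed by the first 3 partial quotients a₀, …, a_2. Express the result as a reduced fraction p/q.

a_0 = 7: 7/1
a_1 = 1: 8/1
a_2 = 1: 15/2

15/2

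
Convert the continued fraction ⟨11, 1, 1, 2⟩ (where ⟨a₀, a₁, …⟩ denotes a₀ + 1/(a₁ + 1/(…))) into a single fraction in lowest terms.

Start with 2.
1 + 1/(2/1) = 1 + 1/2 = 3/2
1 + 1/(3/2) = 1 + 2/3 = 5/3
11 + 1/(5/3) = 11 + 3/5 = 58/5

58/5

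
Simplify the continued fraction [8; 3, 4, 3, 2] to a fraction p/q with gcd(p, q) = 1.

806/97

a_0 = 8: 8/1
a_1 = 3: 25/3
a_2 = 4: 108/13
a_3 = 3: 349/42
a_4 = 2: 806/97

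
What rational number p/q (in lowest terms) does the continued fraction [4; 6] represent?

25/6

Start with 6.
4 + 1/(6/1) = 4 + 1/6 = 25/6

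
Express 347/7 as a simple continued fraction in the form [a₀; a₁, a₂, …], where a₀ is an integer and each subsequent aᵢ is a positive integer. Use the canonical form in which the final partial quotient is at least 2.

Apply division with remainder until the remainder is 0:
⌊347/7⌋ = 49, remainder 4
⌊7/4⌋ = 1, remainder 3
⌊4/3⌋ = 1, remainder 1
⌊3/1⌋ = 3, remainder 0

[49; 1, 1, 3]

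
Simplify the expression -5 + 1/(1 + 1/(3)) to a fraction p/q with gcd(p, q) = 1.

-17/4

a_0 = -5: -5/1
a_1 = 1: -4/1
a_2 = 3: -17/4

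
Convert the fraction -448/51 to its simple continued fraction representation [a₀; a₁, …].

[-9; 4, 1, 1, 1, 3]

-448 = -9·51 + 11, so a_0 = -9
51 = 4·11 + 7, so a_1 = 4
11 = 1·7 + 4, so a_2 = 1
7 = 1·4 + 3, so a_3 = 1
4 = 1·3 + 1, so a_4 = 1
3 = 3·1 + 0, so a_5 = 3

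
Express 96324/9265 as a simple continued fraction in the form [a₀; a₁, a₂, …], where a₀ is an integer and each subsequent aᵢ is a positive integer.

Repeatedly divide and take the remainder:
96324 = 10·9265 + 3674, so a_0 = 10
9265 = 2·3674 + 1917, so a_1 = 2
3674 = 1·1917 + 1757, so a_2 = 1
1917 = 1·1757 + 160, so a_3 = 1
1757 = 10·160 + 157, so a_4 = 10
160 = 1·157 + 3, so a_5 = 1
157 = 52·3 + 1, so a_6 = 52
3 = 3·1 + 0, so a_7 = 3

[10; 2, 1, 1, 10, 1, 52, 3]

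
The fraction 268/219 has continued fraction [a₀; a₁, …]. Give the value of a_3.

7

⌊268/219⌋ = 1, remainder 49
⌊219/49⌋ = 4, remainder 23
⌊49/23⌋ = 2, remainder 3
⌊23/3⌋ = 7, remainder 2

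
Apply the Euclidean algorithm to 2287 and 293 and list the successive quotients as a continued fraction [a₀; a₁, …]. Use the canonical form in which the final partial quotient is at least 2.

[7; 1, 4, 7, 8]

2287 ÷ 293 → quotient 7, remainder 236
293 ÷ 236 → quotient 1, remainder 57
236 ÷ 57 → quotient 4, remainder 8
57 ÷ 8 → quotient 7, remainder 1
8 ÷ 1 → quotient 8, remainder 0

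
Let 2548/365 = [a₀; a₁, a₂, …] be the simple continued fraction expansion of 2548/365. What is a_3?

Run the Euclidean algorithm, recording each quotient:
2548 = 6·365 + 358, so a_0 = 6
365 = 1·358 + 7, so a_1 = 1
358 = 51·7 + 1, so a_2 = 51
7 = 7·1 + 0, so a_3 = 7

7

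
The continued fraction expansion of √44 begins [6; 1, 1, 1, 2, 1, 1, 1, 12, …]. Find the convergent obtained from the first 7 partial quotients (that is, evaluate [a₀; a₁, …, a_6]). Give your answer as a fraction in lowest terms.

126/19

a_0 = 6: 6/1
a_1 = 1: 7/1
a_2 = 1: 13/2
a_3 = 1: 20/3
a_4 = 2: 53/8
a_5 = 1: 73/11
a_6 = 1: 126/19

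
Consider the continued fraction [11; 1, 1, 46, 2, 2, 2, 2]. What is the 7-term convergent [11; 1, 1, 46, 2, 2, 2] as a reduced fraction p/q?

12955/1126

a_0 = 11: 11/1
a_1 = 1: 12/1
a_2 = 1: 23/2
a_3 = 46: 1070/93
a_4 = 2: 2163/188
a_5 = 2: 5396/469
a_6 = 2: 12955/1126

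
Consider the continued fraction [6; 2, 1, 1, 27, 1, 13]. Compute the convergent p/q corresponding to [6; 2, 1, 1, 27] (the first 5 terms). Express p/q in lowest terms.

Compute successive convergents:
a_0 = 6: 6/1
a_1 = 2: 13/2
a_2 = 1: 19/3
a_3 = 1: 32/5
a_4 = 27: 883/138

883/138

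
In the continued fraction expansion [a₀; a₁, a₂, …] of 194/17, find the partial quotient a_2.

2

Repeatedly divide and take the remainder:
194 ÷ 17 → quotient 11, remainder 7
17 ÷ 7 → quotient 2, remainder 3
7 ÷ 3 → quotient 2, remainder 1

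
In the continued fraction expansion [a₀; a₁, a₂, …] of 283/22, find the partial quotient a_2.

Repeatedly divide and take the remainder:
283 ÷ 22 → quotient 12, remainder 19
22 ÷ 19 → quotient 1, remainder 3
19 ÷ 3 → quotient 6, remainder 1

6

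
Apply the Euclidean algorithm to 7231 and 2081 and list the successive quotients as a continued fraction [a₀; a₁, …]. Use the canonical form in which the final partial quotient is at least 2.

[3; 2, 9, 2, 2, 3, 1, 4]

7231 ÷ 2081 → quotient 3, remainder 988
2081 ÷ 988 → quotient 2, remainder 105
988 ÷ 105 → quotient 9, remainder 43
105 ÷ 43 → quotient 2, remainder 19
43 ÷ 19 → quotient 2, remainder 5
19 ÷ 5 → quotient 3, remainder 4
5 ÷ 4 → quotient 1, remainder 1
4 ÷ 1 → quotient 4, remainder 0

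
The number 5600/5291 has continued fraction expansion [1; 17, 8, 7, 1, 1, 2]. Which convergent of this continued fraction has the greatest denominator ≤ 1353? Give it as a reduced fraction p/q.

1178/1113

List convergents until the denominator exceeds the bound:
a_0 = 1: 1/1  (≤ bound)
a_1 = 17: 18/17  (≤ bound)
a_2 = 8: 145/137  (≤ bound)
a_3 = 7: 1033/976  (≤ bound)
a_4 = 1: 1178/1113  (≤ bound)
a_5 = 1: 2211/2089  (> 1353, stop)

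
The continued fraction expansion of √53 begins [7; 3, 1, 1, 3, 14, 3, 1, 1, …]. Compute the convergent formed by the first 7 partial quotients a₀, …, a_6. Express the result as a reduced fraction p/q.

Start with 3.
14 + 1/(3/1) = 14 + 1/3 = 43/3
3 + 1/(43/3) = 3 + 3/43 = 132/43
1 + 1/(132/43) = 1 + 43/132 = 175/132
1 + 1/(175/132) = 1 + 132/175 = 307/175
3 + 1/(307/175) = 3 + 175/307 = 1096/307
7 + 1/(1096/307) = 7 + 307/1096 = 7979/1096

7979/1096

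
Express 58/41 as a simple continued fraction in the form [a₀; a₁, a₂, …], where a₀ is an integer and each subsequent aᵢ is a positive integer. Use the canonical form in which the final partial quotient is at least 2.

58 = 1·41 + 17, so a_0 = 1
41 = 2·17 + 7, so a_1 = 2
17 = 2·7 + 3, so a_2 = 2
7 = 2·3 + 1, so a_3 = 2
3 = 3·1 + 0, so a_4 = 3

[1; 2, 2, 2, 3]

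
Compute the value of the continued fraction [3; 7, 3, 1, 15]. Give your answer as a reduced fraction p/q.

Compute successive convergents:
a_0 = 3: 3/1
a_1 = 7: 22/7
a_2 = 3: 69/22
a_3 = 1: 91/29
a_4 = 15: 1434/457

1434/457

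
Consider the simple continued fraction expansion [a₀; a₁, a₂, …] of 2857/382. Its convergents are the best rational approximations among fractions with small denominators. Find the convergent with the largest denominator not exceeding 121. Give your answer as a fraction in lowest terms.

List convergents until the denominator exceeds the bound:
a_0 = 7: 7/1  (≤ bound)
a_1 = 2: 15/2  (≤ bound)
a_2 = 11: 172/23  (≤ bound)
a_3 = 2: 359/48  (≤ bound)
a_4 = 3: 1249/167  (> 121, stop)

359/48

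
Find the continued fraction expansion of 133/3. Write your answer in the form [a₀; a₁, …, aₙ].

133 ÷ 3 → quotient 44, remainder 1
3 ÷ 1 → quotient 3, remainder 0

[44; 3]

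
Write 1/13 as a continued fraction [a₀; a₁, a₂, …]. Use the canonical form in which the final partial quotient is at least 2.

⌊1/13⌋ = 0, remainder 1
⌊13/1⌋ = 13, remainder 0

[0; 13]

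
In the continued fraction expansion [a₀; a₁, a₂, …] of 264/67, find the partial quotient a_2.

Repeatedly divide and take the remainder:
264 = 3·67 + 63, so a_0 = 3
67 = 1·63 + 4, so a_1 = 1
63 = 15·4 + 3, so a_2 = 15

15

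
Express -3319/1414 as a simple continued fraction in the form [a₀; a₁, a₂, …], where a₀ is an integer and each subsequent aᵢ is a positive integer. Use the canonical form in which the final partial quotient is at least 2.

[-3; 1, 1, 1, 7, 3, 9, 2]

-3319 ÷ 1414 → quotient -3, remainder 923
1414 ÷ 923 → quotient 1, remainder 491
923 ÷ 491 → quotient 1, remainder 432
491 ÷ 432 → quotient 1, remainder 59
432 ÷ 59 → quotient 7, remainder 19
59 ÷ 19 → quotient 3, remainder 2
19 ÷ 2 → quotient 9, remainder 1
2 ÷ 1 → quotient 2, remainder 0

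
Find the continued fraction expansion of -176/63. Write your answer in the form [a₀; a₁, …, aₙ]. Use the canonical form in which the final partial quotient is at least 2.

-176 = -3·63 + 13, so a_0 = -3
63 = 4·13 + 11, so a_1 = 4
13 = 1·11 + 2, so a_2 = 1
11 = 5·2 + 1, so a_3 = 5
2 = 2·1 + 0, so a_4 = 2

[-3; 4, 1, 5, 2]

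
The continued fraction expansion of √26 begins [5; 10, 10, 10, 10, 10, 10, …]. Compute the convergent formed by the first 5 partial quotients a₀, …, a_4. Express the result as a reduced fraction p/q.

a_0 = 5: 5/1
a_1 = 10: 51/10
a_2 = 10: 515/101
a_3 = 10: 5201/1020
a_4 = 10: 52525/10301

52525/10301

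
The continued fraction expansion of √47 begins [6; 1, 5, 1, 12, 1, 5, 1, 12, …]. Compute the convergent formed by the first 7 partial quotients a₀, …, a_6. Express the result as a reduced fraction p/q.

3942/575

Start with 5.
1 + 1/(5/1) = 1 + 1/5 = 6/5
12 + 1/(6/5) = 12 + 5/6 = 77/6
1 + 1/(77/6) = 1 + 6/77 = 83/77
5 + 1/(83/77) = 5 + 77/83 = 492/83
1 + 1/(492/83) = 1 + 83/492 = 575/492
6 + 1/(575/492) = 6 + 492/575 = 3942/575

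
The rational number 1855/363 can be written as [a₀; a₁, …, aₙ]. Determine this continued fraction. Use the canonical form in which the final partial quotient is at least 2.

[5; 9, 13, 3]

Repeatedly divide and take the remainder:
1855 = 5·363 + 40, so a_0 = 5
363 = 9·40 + 3, so a_1 = 9
40 = 13·3 + 1, so a_2 = 13
3 = 3·1 + 0, so a_3 = 3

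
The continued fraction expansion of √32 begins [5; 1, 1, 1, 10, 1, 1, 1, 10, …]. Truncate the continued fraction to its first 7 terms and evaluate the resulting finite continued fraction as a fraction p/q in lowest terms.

Start with 1.
1 + 1/(1/1) = 1 + 1/1 = 2/1
10 + 1/(2/1) = 10 + 1/2 = 21/2
1 + 1/(21/2) = 1 + 2/21 = 23/21
1 + 1/(23/21) = 1 + 21/23 = 44/23
1 + 1/(44/23) = 1 + 23/44 = 67/44
5 + 1/(67/44) = 5 + 44/67 = 379/67

379/67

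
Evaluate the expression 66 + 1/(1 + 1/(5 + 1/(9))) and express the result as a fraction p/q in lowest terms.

a_0 = 66: 66/1
a_1 = 1: 67/1
a_2 = 5: 401/6
a_3 = 9: 3676/55

3676/55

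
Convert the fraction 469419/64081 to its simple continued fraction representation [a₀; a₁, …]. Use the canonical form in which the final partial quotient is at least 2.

469419 ÷ 64081 → quotient 7, remainder 20852
64081 ÷ 20852 → quotient 3, remainder 1525
20852 ÷ 1525 → quotient 13, remainder 1027
1525 ÷ 1027 → quotient 1, remainder 498
1027 ÷ 498 → quotient 2, remainder 31
498 ÷ 31 → quotient 16, remainder 2
31 ÷ 2 → quotient 15, remainder 1
2 ÷ 1 → quotient 2, remainder 0

[7; 3, 13, 1, 2, 16, 15, 2]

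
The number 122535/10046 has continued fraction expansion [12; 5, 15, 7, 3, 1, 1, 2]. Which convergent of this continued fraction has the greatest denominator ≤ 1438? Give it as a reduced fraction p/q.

6550/537

a_0 = 12: 12/1  (≤ bound)
a_1 = 5: 61/5  (≤ bound)
a_2 = 15: 927/76  (≤ bound)
a_3 = 7: 6550/537  (≤ bound)
a_4 = 3: 20577/1687  (> 1438, stop)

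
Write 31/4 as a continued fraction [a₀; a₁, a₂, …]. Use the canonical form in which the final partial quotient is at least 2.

31 ÷ 4 → quotient 7, remainder 3
4 ÷ 3 → quotient 1, remainder 1
3 ÷ 1 → quotient 3, remainder 0

[7; 1, 3]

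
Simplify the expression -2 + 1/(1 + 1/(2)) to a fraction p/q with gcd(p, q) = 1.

-4/3

Compute successive convergents:
a_0 = -2: -2/1
a_1 = 1: -1/1
a_2 = 2: -4/3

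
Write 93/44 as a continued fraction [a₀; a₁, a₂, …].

[2; 8, 1, 4]

93 = 2·44 + 5, so a_0 = 2
44 = 8·5 + 4, so a_1 = 8
5 = 1·4 + 1, so a_2 = 1
4 = 4·1 + 0, so a_3 = 4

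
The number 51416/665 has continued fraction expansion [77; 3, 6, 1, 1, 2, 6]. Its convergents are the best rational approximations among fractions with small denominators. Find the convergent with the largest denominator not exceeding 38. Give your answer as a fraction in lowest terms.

List convergents until the denominator exceeds the bound:
a_0 = 77: 77/1  (≤ bound)
a_1 = 3: 232/3  (≤ bound)
a_2 = 6: 1469/19  (≤ bound)
a_3 = 1: 1701/22  (≤ bound)
a_4 = 1: 3170/41  (> 38, stop)

1701/22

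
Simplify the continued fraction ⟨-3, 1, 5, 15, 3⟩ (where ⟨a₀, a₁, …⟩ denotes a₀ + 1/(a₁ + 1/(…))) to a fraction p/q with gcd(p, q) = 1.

Work from the innermost term outward:
Start with 3.
15 + 1/(3/1) = 15 + 1/3 = 46/3
5 + 1/(46/3) = 5 + 3/46 = 233/46
1 + 1/(233/46) = 1 + 46/233 = 279/233
-3 + 1/(279/233) = -3 + 233/279 = -604/279

-604/279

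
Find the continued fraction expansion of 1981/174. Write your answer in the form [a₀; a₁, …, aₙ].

1981 = 11·174 + 67, so a_0 = 11
174 = 2·67 + 40, so a_1 = 2
67 = 1·40 + 27, so a_2 = 1
40 = 1·27 + 13, so a_3 = 1
27 = 2·13 + 1, so a_4 = 2
13 = 13·1 + 0, so a_5 = 13

[11; 2, 1, 1, 2, 13]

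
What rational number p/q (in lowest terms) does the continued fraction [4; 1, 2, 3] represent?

47/10

Start with 3.
2 + 1/(3/1) = 2 + 1/3 = 7/3
1 + 1/(7/3) = 1 + 3/7 = 10/7
4 + 1/(10/7) = 4 + 7/10 = 47/10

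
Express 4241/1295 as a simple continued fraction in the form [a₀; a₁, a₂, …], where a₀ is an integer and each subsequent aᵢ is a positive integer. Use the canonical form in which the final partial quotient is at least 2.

[3; 3, 1, 1, 1, 3, 6, 5]

Run the Euclidean algorithm, recording each quotient:
⌊4241/1295⌋ = 3, remainder 356
⌊1295/356⌋ = 3, remainder 227
⌊356/227⌋ = 1, remainder 129
⌊227/129⌋ = 1, remainder 98
⌊129/98⌋ = 1, remainder 31
⌊98/31⌋ = 3, remainder 5
⌊31/5⌋ = 6, remainder 1
⌊5/1⌋ = 5, remainder 0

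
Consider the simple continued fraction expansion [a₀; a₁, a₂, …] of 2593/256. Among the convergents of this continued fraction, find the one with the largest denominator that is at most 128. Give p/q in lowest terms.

a_0 = 10: 10/1  (≤ bound)
a_1 = 7: 71/7  (≤ bound)
a_2 = 1: 81/8  (≤ bound)
a_3 = 3: 314/31  (≤ bound)
a_4 = 8: 2593/256  (> 128, stop)

314/31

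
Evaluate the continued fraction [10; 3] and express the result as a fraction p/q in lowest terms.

31/3

a_0 = 10: 10/1
a_1 = 3: 31/3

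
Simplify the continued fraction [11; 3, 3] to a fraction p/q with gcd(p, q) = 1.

113/10

Collapse the nested fraction from the inside out:
Start with 3.
3 + 1/(3/1) = 3 + 1/3 = 10/3
11 + 1/(10/3) = 11 + 3/10 = 113/10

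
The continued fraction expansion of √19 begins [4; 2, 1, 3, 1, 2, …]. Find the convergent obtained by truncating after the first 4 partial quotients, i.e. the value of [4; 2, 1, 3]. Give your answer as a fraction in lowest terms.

Start with 3.
1 + 1/(3/1) = 1 + 1/3 = 4/3
2 + 1/(4/3) = 2 + 3/4 = 11/4
4 + 1/(11/4) = 4 + 4/11 = 48/11

48/11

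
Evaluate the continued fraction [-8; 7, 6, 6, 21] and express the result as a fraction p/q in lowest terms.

-44081/5608

Work from the innermost term outward:
Start with 21.
6 + 1/(21/1) = 6 + 1/21 = 127/21
6 + 1/(127/21) = 6 + 21/127 = 783/127
7 + 1/(783/127) = 7 + 127/783 = 5608/783
-8 + 1/(5608/783) = -8 + 783/5608 = -44081/5608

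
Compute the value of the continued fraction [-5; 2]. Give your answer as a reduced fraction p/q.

Start with 2.
-5 + 1/(2/1) = -5 + 1/2 = -9/2

-9/2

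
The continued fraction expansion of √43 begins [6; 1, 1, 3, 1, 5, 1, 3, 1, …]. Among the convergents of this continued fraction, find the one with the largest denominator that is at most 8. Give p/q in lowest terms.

a_0 = 6: 6/1  (≤ bound)
a_1 = 1: 7/1  (≤ bound)
a_2 = 1: 13/2  (≤ bound)
a_3 = 3: 46/7  (≤ bound)
a_4 = 1: 59/9  (> 8, stop)

46/7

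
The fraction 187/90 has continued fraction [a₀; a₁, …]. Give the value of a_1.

187 ÷ 90 → quotient 2, remainder 7
90 ÷ 7 → quotient 12, remainder 6

12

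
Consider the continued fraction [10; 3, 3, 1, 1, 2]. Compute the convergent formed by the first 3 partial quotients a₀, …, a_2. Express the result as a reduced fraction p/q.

103/10

Compute successive convergents:
a_0 = 10: 10/1
a_1 = 3: 31/3
a_2 = 3: 103/10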